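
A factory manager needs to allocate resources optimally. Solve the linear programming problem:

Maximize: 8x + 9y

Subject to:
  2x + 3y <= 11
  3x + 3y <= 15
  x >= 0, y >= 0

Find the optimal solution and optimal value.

Feasible vertices: (0, 0), (0, 11/3), (4, 1), (5, 0)
Objective 8x + 9y at each:
  (0, 0): 0
  (0, 11/3): 33
  (4, 1): 41
  (5, 0): 40
Maximum is 41 at (4, 1).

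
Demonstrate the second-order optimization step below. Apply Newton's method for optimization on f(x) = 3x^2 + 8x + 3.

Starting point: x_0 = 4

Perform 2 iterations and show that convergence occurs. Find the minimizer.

f(x) = 3x^2 + 8x + 3, f'(x) = 6x + (8), f''(x) = 6
Step 1: f'(4) = 32, x_1 = 4 - 32/6 = -4/3
Step 2: f'(-4/3) = 0, x_2 = -4/3 (converged)
Newton's method converges in 1 step for quadratics.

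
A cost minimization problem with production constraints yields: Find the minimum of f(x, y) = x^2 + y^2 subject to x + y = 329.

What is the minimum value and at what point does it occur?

Substitute y = 329 - x into f(x,y) = x^2 + y^2:
g(x) = x^2 + (329 - x)^2 = 2x^2 - 658x + 108241
g'(x) = 4x - 658 = 0  =>  x = 329/2
y = 329 - 329/2 = 329/2
Minimum value = (329/2)^2 + (329/2)^2 = 108241/2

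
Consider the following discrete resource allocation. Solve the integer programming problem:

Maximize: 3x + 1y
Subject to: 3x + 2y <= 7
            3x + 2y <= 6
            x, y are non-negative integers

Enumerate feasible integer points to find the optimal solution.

Constraint 1: 3x + 2y <= 7
Constraint 2: 3x + 2y <= 6
Feasible x range (need y >= 0): 0 <= x <= min(7/3, 6/3) => x in {0, ..., 2}.
Enumerate feasible integer points row by row (the coefficient of y is 1 > 0, so for each x the largest feasible y gives the best value):
  x = 0: y <= min((7 - 3*0)/2, (6 - 3*0)/2) => y in {0, ..., 3}; best 3*0 + 1*3 = 3
  x = 1: y <= min((7 - 3*1)/2, (6 - 3*1)/2) => y in {0, ..., 1}; best 3*1 + 1*1 = 4
  x = 2: y <= min((7 - 3*2)/2, (6 - 3*2)/2) => y in {0}; best 3*2 + 1*0 = 6
The maximum 3x + 1y = 6 is achieved at x = 2, y = 0.
Check: 3*2 + 2*0 = 6 <= 7 and 3*2 + 2*0 = 6 <= 6.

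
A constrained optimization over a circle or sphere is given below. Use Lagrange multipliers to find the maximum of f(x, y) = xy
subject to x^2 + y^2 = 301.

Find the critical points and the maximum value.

Lagrange conditions: y = 2*lambda*x and x = 2*lambda*y
If x = 0 then y = 0, violating the constraint, so x, y != 0.
Dividing: y/x = x/y => x^2 = y^2 => y = x or y = -x
Constraint: 2x^2 = 301 => x^2 = 301/2 => x = +/-sqrt(301/2)
Critical points: (sqrt(301/2), sqrt(301/2)), (-sqrt(301/2), -sqrt(301/2)), (sqrt(301/2), -sqrt(301/2)), (-sqrt(301/2), sqrt(301/2))
  y = x:  xy = x^2 = 301/2  at (sqrt(301/2), sqrt(301/2)) and (-sqrt(301/2), -sqrt(301/2))
  y = -x: xy = -x^2 = -301/2 at (sqrt(301/2), -sqrt(301/2)) and (-sqrt(301/2), sqrt(301/2))
Maximum xy = 301/2 at (sqrt(301/2), sqrt(301/2)) and (-sqrt(301/2), -sqrt(301/2))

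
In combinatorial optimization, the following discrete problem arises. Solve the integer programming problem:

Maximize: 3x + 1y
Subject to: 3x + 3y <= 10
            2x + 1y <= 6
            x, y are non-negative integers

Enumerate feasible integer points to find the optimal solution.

Constraint 1: 3x + 3y <= 10
Constraint 2: 2x + 1y <= 6
Feasible x range (need y >= 0): 0 <= x <= min(10/3, 6/2) => x in {0, ..., 3}.
Enumerate feasible integer points row by row (the coefficient of y is 1 > 0, so for each x the largest feasible y gives the best value):
  x = 0: y <= min((10 - 3*0)/3, (6 - 2*0)/1) => y in {0, ..., 3}; best 3*0 + 1*3 = 3
  x = 1: y <= min((10 - 3*1)/3, (6 - 2*1)/1) => y in {0, ..., 2}; best 3*1 + 1*2 = 5
  x = 2: y <= min((10 - 3*2)/3, (6 - 2*2)/1) => y in {0, ..., 1}; best 3*2 + 1*1 = 7
  x = 3: y <= min((10 - 3*3)/3, (6 - 2*3)/1) => y in {0}; best 3*3 + 1*0 = 9
The maximum 3x + 1y = 9 is achieved at x = 3, y = 0.
Check: 3*3 + 3*0 = 9 <= 10 and 2*3 + 1*0 = 6 <= 6.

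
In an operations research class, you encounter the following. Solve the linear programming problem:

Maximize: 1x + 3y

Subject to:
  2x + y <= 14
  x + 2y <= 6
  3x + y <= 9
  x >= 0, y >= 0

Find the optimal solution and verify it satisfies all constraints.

Feasible vertices: (0, 0), (0, 3), (12/5, 9/5), (3, 0)
Objective 1x + 3y at each vertex:
  (0, 0): 0
  (0, 3): 9
  (12/5, 9/5): 39/5
  (3, 0): 3
Maximum is 9 at (0, 3).
Verify constraints at (x, y) = (0, 3):
  2*0 + 1*3 = 3 <= 14
  1*0 + 2*3 = 6 <= 6 (active)
  3*0 + 1*3 = 3 <= 9
  x = 0 >= 0, y = 3 >= 0. All constraints satisfied.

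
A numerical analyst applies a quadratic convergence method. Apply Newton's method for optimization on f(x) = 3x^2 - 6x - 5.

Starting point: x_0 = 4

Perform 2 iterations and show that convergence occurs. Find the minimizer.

f(x) = 3x^2 - 6x - 5, f'(x) = 6x + (-6), f''(x) = 6
Step 1: f'(4) = 18, x_1 = 4 - 18/6 = 1
Step 2: f'(1) = 0, x_2 = 1 (converged)
Newton's method converges in 1 step for quadratics.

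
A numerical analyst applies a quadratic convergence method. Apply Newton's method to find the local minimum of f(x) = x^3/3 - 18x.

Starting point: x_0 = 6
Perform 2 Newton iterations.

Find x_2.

f(x) = x^3/3 - 18x
f'(x) = x^2 - 18, f''(x) = 2x
Newton update: x_{n+1} = x_n - (x_n^2 - 18)/(2*x_n)
Step 1: x_0 = 6, f'=18, f''=12, x_1 = 9/2
Step 2: x_1 = 9/2, f'=9/4, f''=9, x_2 = 17/4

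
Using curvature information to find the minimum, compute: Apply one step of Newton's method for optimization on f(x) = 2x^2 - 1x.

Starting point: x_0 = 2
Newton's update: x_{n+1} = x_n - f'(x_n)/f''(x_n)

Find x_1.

f(x) = 2x^2 - 1x
f'(x) = 4x + (-1), f''(x) = 4
Newton step: x_1 = x_0 - f'(x_0)/f''(x_0)
f'(2) = 7
x_1 = 2 - 7/4 = 1/4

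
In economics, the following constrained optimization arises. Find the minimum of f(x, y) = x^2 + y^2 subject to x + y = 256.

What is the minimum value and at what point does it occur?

Substitute y = 256 - x into f(x,y) = x^2 + y^2:
g(x) = x^2 + (256 - x)^2 = 2x^2 - 512x + 65536
g'(x) = 4x - 512 = 0  =>  x = 128
y = 256 - 128 = 128
Minimum value = 128^2 + 128^2 = 32768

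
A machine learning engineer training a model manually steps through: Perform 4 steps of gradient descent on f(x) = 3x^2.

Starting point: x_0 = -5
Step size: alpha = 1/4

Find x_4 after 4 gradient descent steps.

f(x) = 3x^2, f'(x) = 6x + (0)
Step 1: f'(-5) = -30, x_1 = -5 - 1/4 * -30 = 5/2
Step 2: f'(5/2) = 15, x_2 = 5/2 - 1/4 * 15 = -5/4
Step 3: f'(-5/4) = -15/2, x_3 = -5/4 - 1/4 * -15/2 = 5/8
Step 4: f'(5/8) = 15/4, x_4 = 5/8 - 1/4 * 15/4 = -5/16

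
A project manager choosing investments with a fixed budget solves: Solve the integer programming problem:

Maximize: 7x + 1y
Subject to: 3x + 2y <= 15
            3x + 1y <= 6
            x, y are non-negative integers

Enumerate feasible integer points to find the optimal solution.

Constraint 1: 3x + 2y <= 15
Constraint 2: 3x + 1y <= 6
Feasible x range (need y >= 0): 0 <= x <= min(15/3, 6/3) => x in {0, ..., 2}.
Enumerate feasible integer points row by row (the coefficient of y is 1 > 0, so for each x the largest feasible y gives the best value):
  x = 0: y <= min((15 - 3*0)/2, (6 - 3*0)/1) => y in {0, ..., 6}; best 7*0 + 1*6 = 6
  x = 1: y <= min((15 - 3*1)/2, (6 - 3*1)/1) => y in {0, ..., 3}; best 7*1 + 1*3 = 10
  x = 2: y <= min((15 - 3*2)/2, (6 - 3*2)/1) => y in {0}; best 7*2 + 1*0 = 14
The maximum 7x + 1y = 14 is achieved at x = 2, y = 0.
Check: 3*2 + 2*0 = 6 <= 15 and 3*2 + 1*0 = 6 <= 6.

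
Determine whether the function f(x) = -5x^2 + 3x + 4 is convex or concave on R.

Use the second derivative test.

f(x) = -5x^2 + 3x + 4
f'(x) = -10x + 3
f''(x) = -10
Since f''(x) = -10 < 0 for all x, f is concave on R.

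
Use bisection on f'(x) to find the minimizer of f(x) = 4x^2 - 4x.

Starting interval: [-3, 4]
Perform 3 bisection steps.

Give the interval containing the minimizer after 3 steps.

Finding critical point of f(x) = 4x^2 - 4x using bisection on f'(x) = 8x + -4.
f'(x) = 0 when x = 1/2.
Starting interval: [-3, 4]
Step 1: mid = 1/2, f'(mid) = 0, new interval = [1/2, 1/2]
Step 2: mid = 1/2, f'(mid) = 0, new interval = [1/2, 1/2]
Step 3: mid = 1/2, f'(mid) = 0, new interval = [1/2, 1/2]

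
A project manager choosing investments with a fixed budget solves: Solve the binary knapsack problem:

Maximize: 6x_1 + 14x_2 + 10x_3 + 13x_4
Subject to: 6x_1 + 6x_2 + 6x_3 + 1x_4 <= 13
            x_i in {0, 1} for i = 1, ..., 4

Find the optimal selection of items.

Items: item 1 (v=6, w=6), item 2 (v=14, w=6), item 3 (v=10, w=6), item 4 (v=13, w=1)
Capacity: 13
Checking all 16 subsets (w = total weight, v = total value):
  {}: w = 0, v = 0
  {1}: w = 6, v = 6
  {2}: w = 6, v = 14
  {3}: w = 6, v = 10
  {4}: w = 1, v = 13
  {1, 2}: w = 12, v = 20
  {1, 3}: w = 12, v = 16
  {1, 4}: w = 7, v = 19
  {2, 3}: w = 12, v = 24
  {2, 4}: w = 7, v = 27
  {3, 4}: w = 7, v = 23
  {1, 2, 3}: w = 18 > 13, infeasible
  {1, 2, 4}: w = 13, v = 33
  {1, 3, 4}: w = 13, v = 29
  {2, 3, 4}: w = 13, v = 37
  {1, 2, 3, 4}: w = 19 > 13, infeasible
Best feasible subset: items [2, 3, 4]
Total weight: 13 <= 13, total value: 37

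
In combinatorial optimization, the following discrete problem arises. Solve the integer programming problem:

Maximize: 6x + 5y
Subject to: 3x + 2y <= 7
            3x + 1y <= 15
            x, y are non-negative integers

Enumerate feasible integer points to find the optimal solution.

Constraint 1: 3x + 2y <= 7
Constraint 2: 3x + 1y <= 15
Feasible x range (need y >= 0): 0 <= x <= min(7/3, 15/3) => x in {0, ..., 2}.
Enumerate feasible integer points row by row (the coefficient of y is 5 > 0, so for each x the largest feasible y gives the best value):
  x = 0: y <= min((7 - 3*0)/2, (15 - 3*0)/1) => y in {0, ..., 3}; best 6*0 + 5*3 = 15
  x = 1: y <= min((7 - 3*1)/2, (15 - 3*1)/1) => y in {0, ..., 2}; best 6*1 + 5*2 = 16
  x = 2: y <= min((7 - 3*2)/2, (15 - 3*2)/1) => y in {0}; best 6*2 + 5*0 = 12
The maximum 6x + 5y = 16 is achieved at x = 1, y = 2.
Check: 3*1 + 2*2 = 7 <= 7 and 3*1 + 1*2 = 5 <= 15.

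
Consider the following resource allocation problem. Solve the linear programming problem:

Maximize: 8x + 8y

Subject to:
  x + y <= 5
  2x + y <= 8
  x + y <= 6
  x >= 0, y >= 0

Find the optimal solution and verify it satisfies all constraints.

Feasible vertices: (0, 0), (0, 5), (3, 2), (4, 0)
Objective 8x + 8y at each vertex:
  (0, 0): 0
  (0, 5): 40
  (3, 2): 40
  (4, 0): 32
Maximum is 40 at (0, 5).
Verify constraints at (x, y) = (0, 5):
  1*0 + 1*5 = 5 <= 5 (active)
  2*0 + 1*5 = 5 <= 8
  1*0 + 1*5 = 5 <= 6
  x = 0 >= 0, y = 5 >= 0. All constraints satisfied.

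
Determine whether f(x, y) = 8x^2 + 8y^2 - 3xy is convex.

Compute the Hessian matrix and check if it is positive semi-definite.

f(x,y) = 8x^2 + 8y^2 - 3xy
Hessian H = [[16, -3], [-3, 16]]
trace(H) = 32, det(H) = 247
Eigenvalues: (32 +/- sqrt(36)) / 2 = 19, 13
Since both eigenvalues > 0, f is convex.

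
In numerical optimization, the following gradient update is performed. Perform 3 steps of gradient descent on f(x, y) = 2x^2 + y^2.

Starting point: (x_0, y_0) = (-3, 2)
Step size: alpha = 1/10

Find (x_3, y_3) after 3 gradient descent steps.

f(x,y) = 2x^2 + y^2
grad_x = 4x + 0y, grad_y = 2y + 0x
Step 1: grad = (-12, 4), (-9/5, 8/5)
Step 2: grad = (-36/5, 16/5), (-27/25, 32/25)
Step 3: grad = (-108/25, 64/25), (-81/125, 128/125)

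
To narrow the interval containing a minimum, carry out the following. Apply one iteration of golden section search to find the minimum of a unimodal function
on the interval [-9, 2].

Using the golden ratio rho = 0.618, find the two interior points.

Golden section search on [-9, 2].
Golden ratio rho = 0.618 (approx).
Interior points:
  x_1 = -9 + (1-0.618)*11 = -4.7980
  x_2 = -9 + 0.618*11 = -2.2020
Compare f(x_1) and f(x_2) to determine which subinterval to keep.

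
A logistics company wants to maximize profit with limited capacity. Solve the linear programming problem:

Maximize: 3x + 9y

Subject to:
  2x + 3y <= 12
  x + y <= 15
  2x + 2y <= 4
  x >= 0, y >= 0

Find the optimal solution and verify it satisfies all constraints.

Feasible vertices: (0, 0), (0, 2), (2, 0)
Objective 3x + 9y at each vertex:
  (0, 0): 0
  (0, 2): 18
  (2, 0): 6
Maximum is 18 at (0, 2).
Verify constraints at (x, y) = (0, 2):
  2*0 + 3*2 = 6 <= 12
  1*0 + 1*2 = 2 <= 15
  2*0 + 2*2 = 4 <= 4 (active)
  x = 0 >= 0, y = 2 >= 0. All constraints satisfied.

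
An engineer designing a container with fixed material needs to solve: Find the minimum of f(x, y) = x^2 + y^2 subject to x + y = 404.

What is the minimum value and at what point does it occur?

Substitute y = 404 - x into f(x,y) = x^2 + y^2:
g(x) = x^2 + (404 - x)^2 = 2x^2 - 808x + 163216
g'(x) = 4x - 808 = 0  =>  x = 202
y = 404 - 202 = 202
Minimum value = 202^2 + 202^2 = 81608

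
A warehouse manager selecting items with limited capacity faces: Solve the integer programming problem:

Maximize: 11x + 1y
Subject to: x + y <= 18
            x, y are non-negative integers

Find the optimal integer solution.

Objective: 11x + 1y, constraint: x + y <= 18
Coefficient of x is 11 >= coefficient of y is 1, so allocate the entire budget to x.
Optimal: x = 18, y = 0, value = 198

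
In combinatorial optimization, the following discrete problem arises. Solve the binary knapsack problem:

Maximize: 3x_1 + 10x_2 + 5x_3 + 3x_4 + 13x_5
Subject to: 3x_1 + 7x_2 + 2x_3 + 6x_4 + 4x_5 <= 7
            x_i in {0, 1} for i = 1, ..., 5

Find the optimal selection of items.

Items: item 1 (v=3, w=3), item 2 (v=10, w=7), item 3 (v=5, w=2), item 4 (v=3, w=6), item 5 (v=13, w=4)
Capacity: 7
Checking all 32 subsets (w = total weight, v = total value):
  {}: w = 0, v = 0
  {1}: w = 3, v = 3
  {2}: w = 7, v = 10
  {3}: w = 2, v = 5
  {4}: w = 6, v = 3
  {5}: w = 4, v = 13
  {1, 2}: w = 10 > 7, infeasible
  {1, 3}: w = 5, v = 8
  {1, 4}: w = 9 > 7, infeasible
  {1, 5}: w = 7, v = 16
  {2, 3}: w = 9 > 7, infeasible
  {2, 4}: w = 13 > 7, infeasible
  {2, 5}: w = 11 > 7, infeasible
  {3, 4}: w = 8 > 7, infeasible
  {3, 5}: w = 6, v = 18
  {4, 5}: w = 10 > 7, infeasible
  {1, 2, 3}: w = 12 > 7, infeasible
  {1, 2, 4}: w = 16 > 7, infeasible
  {1, 2, 5}: w = 14 > 7, infeasible
  {1, 3, 4}: w = 11 > 7, infeasible
  {1, 3, 5}: w = 9 > 7, infeasible
  {1, 4, 5}: w = 13 > 7, infeasible
  {2, 3, 4}: w = 15 > 7, infeasible
  {2, 3, 5}: w = 13 > 7, infeasible
  {2, 4, 5}: w = 17 > 7, infeasible
  {3, 4, 5}: w = 12 > 7, infeasible
  {1, 2, 3, 4}: w = 18 > 7, infeasible
  {1, 2, 3, 5}: w = 16 > 7, infeasible
  {1, 2, 4, 5}: w = 20 > 7, infeasible
  {1, 3, 4, 5}: w = 15 > 7, infeasible
  {2, 3, 4, 5}: w = 19 > 7, infeasible
  {1, 2, 3, 4, 5}: w = 22 > 7, infeasible
Best feasible subset: items [3, 5]
Total weight: 6 <= 7, total value: 18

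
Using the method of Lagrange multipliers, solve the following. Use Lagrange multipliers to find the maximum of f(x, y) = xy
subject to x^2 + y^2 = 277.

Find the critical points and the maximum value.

Lagrange conditions: y = 2*lambda*x and x = 2*lambda*y
If x = 0 then y = 0, violating the constraint, so x, y != 0.
Dividing: y/x = x/y => x^2 = y^2 => y = x or y = -x
Constraint: 2x^2 = 277 => x^2 = 277/2 => x = +/-sqrt(277/2)
Critical points: (sqrt(277/2), sqrt(277/2)), (-sqrt(277/2), -sqrt(277/2)), (sqrt(277/2), -sqrt(277/2)), (-sqrt(277/2), sqrt(277/2))
  y = x:  xy = x^2 = 277/2  at (sqrt(277/2), sqrt(277/2)) and (-sqrt(277/2), -sqrt(277/2))
  y = -x: xy = -x^2 = -277/2 at (sqrt(277/2), -sqrt(277/2)) and (-sqrt(277/2), sqrt(277/2))
Maximum xy = 277/2 at (sqrt(277/2), sqrt(277/2)) and (-sqrt(277/2), -sqrt(277/2))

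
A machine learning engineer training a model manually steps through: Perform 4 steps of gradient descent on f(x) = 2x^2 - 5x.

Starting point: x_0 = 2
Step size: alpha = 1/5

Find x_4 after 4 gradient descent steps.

f(x) = 2x^2 - 5x, f'(x) = 4x + (-5)
Step 1: f'(2) = 3, x_1 = 2 - 1/5 * 3 = 7/5
Step 2: f'(7/5) = 3/5, x_2 = 7/5 - 1/5 * 3/5 = 32/25
Step 3: f'(32/25) = 3/25, x_3 = 32/25 - 1/5 * 3/25 = 157/125
Step 4: f'(157/125) = 3/125, x_4 = 157/125 - 1/5 * 3/125 = 782/625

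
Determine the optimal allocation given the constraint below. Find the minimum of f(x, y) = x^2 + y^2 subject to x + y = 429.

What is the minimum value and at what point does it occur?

Substitute y = 429 - x into f(x,y) = x^2 + y^2:
g(x) = x^2 + (429 - x)^2 = 2x^2 - 858x + 184041
g'(x) = 4x - 858 = 0  =>  x = 429/2
y = 429 - 429/2 = 429/2
Minimum value = (429/2)^2 + (429/2)^2 = 184041/2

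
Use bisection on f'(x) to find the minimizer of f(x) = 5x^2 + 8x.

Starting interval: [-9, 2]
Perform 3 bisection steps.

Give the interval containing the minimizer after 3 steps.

Finding critical point of f(x) = 5x^2 + 8x using bisection on f'(x) = 10x + 8.
f'(x) = 0 when x = -4/5.
Starting interval: [-9, 2]
Step 1: mid = -7/2, f'(mid) = -27, new interval = [-7/2, 2]
Step 2: mid = -3/4, f'(mid) = 1/2, new interval = [-7/2, -3/4]
Step 3: mid = -17/8, f'(mid) = -53/4, new interval = [-17/8, -3/4]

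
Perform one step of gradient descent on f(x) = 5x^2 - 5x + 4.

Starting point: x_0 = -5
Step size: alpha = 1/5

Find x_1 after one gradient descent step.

f(x) = 5x^2 - 5x + 4
f'(x) = 10x - 5
f'(-5) = 10*-5 + (-5) = -55
x_1 = x_0 - alpha * f'(x_0) = -5 - 1/5 * -55 = 6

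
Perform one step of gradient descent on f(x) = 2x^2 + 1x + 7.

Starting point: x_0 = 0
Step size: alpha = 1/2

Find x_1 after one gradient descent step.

f(x) = 2x^2 + 1x + 7
f'(x) = 4x + 1
f'(0) = 4*0 + (1) = 1
x_1 = x_0 - alpha * f'(x_0) = 0 - 1/2 * 1 = -1/2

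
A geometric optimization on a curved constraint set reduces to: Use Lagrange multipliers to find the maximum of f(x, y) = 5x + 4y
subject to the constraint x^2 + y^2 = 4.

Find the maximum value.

Set up Lagrange conditions: grad f = lambda * grad g
  5 = 2*lambda*x
  4 = 2*lambda*y
From these: x/y = 5/4, so x = 5t, y = 4t for some t.
Substitute into constraint: (5t)^2 + (4t)^2 = 4
  t^2 * 41 = 4
  t = sqrt(4/41)
Maximum = 5*x + 4*y = (5^2 + 4^2)*t = 41 * sqrt(4/41) = sqrt(164)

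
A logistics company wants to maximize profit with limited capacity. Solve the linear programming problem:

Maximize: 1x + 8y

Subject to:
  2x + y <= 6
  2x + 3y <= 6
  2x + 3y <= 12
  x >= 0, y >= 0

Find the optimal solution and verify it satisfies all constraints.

Feasible vertices: (0, 0), (0, 2), (3, 0)
Objective 1x + 8y at each vertex:
  (0, 0): 0
  (0, 2): 16
  (3, 0): 3
Maximum is 16 at (0, 2).
Verify constraints at (x, y) = (0, 2):
  2*0 + 1*2 = 2 <= 6
  2*0 + 3*2 = 6 <= 6 (active)
  2*0 + 3*2 = 6 <= 12
  x = 0 >= 0, y = 2 >= 0. All constraints satisfied.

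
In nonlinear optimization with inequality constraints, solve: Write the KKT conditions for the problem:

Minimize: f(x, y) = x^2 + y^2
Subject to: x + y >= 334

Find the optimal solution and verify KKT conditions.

KKT conditions for min x^2 + y^2 s.t. x + y >= 334:
Stationarity: 2x = mu, 2y = mu
So x = y = mu/2.
Complementary slackness: mu*(x + y - 334) = 0
Primal feasibility: x + y >= 334; dual feasibility: mu >= 0
If mu = 0 then x = y = 0, but 0 + 0 < 334 is infeasible, so the constraint is active.
Constraint active: x + y = 2*(mu/2) = 334 => mu = 334
x = y = 167, f = 55778
Verify: stationarity 2*167 = 334 = mu; primal 167 + 167 = 334 >= 334; dual mu = 334 >= 0; complementary slackness 334*(334 - 334) = 0. All KKT conditions hold.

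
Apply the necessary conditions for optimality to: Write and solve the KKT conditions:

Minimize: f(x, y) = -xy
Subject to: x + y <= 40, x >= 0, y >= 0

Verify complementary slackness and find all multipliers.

Problem: min -xy s.t. x + y <= 40 (multiplier lambda), x >= 0 (mu_x), y >= 0 (mu_y)
KKT stationarity: -y + lambda - mu_x = 0, -x + lambda - mu_y = 0, with lambda, mu_x, mu_y >= 0
Complementary slackness: lambda*(x + y - 40) = 0, mu_x*x = 0, mu_y*y = 0
If lambda = 0: y = -mu_x <= 0 and x = -mu_y <= 0 force x = y = 0 with f = 0; but x = y = 20 is feasible with f = -400 < 0, so this is not the minimum. Hence lambda > 0 and x + y = 40.
Try x > 0, y > 0 (so mu_x = mu_y = 0): y = lambda, x = lambda => x = y = lambda
x + y = 40 => 2*lambda = 40 => lambda = 20
x* = y* = 20 > 0, consistent with mu_x = mu_y = 0.
(Any feasible point with x = 0 or y = 0 has f = 0 > -400, so the minimum is not on those boundaries.)
min(-xy) = -400 (i.e. max xy = 400)
Multipliers: lambda = 20, mu_x = 0, mu_y = 0
Complementary slackness: lambda*(x + y - 40) = 20*(20 + 20 - 40) = 0, mu_x*x = 0*20 = 0, mu_y*y = 0*20 = 0. Satisfied.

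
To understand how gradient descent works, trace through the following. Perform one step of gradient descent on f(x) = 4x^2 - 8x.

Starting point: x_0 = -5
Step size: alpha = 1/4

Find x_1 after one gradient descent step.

f(x) = 4x^2 - 8x
f'(x) = 8x - 8
f'(-5) = 8*-5 + (-8) = -48
x_1 = x_0 - alpha * f'(x_0) = -5 - 1/4 * -48 = 7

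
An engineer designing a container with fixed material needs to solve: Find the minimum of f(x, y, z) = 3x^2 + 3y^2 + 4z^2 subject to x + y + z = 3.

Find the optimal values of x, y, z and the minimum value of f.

Using Lagrange multipliers on f = 3x^2 + 3y^2 + 4z^2 with constraint x + y + z = 3:
Conditions: 2*3*x = lambda, 2*3*y = lambda, 2*4*z = lambda
So x = lambda/6, y = lambda/6, z = lambda/8
Substituting into constraint: lambda * (11/24) = 3
lambda = 72/11
x = 12/11, y = 12/11, z = 9/11
Minimum value = 108/11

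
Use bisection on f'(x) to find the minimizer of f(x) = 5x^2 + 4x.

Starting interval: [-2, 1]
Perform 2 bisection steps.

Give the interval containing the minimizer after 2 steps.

Finding critical point of f(x) = 5x^2 + 4x using bisection on f'(x) = 10x + 4.
f'(x) = 0 when x = -2/5.
Starting interval: [-2, 1]
Step 1: mid = -1/2, f'(mid) = -1, new interval = [-1/2, 1]
Step 2: mid = 1/4, f'(mid) = 13/2, new interval = [-1/2, 1/4]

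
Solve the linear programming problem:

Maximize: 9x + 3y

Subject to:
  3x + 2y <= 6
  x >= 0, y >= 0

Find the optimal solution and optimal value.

The feasible region has vertices at [(0, 0), (2, 0), (0, 3)].
Checking objective 9x + 3y at each vertex:
  (0, 0): 9*0 + 3*0 = 0
  (2, 0): 9*2 + 3*0 = 18
  (0, 3): 9*0 + 3*3 = 9
Maximum is 18 at (2, 0).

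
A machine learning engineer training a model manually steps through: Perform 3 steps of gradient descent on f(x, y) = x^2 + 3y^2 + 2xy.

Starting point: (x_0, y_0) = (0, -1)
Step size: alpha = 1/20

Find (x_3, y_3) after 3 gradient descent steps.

f(x,y) = x^2 + 3y^2 + 2xy
grad_x = 2x + 2y, grad_y = 6y + 2x
Step 1: grad = (-2, -6), (1/10, -7/10)
Step 2: grad = (-6/5, -4), (4/25, -1/2)
Step 3: grad = (-17/25, -67/25), (97/500, -183/500)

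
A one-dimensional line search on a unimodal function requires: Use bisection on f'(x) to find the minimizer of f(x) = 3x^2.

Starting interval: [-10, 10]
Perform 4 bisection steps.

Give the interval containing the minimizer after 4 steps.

Finding critical point of f(x) = 3x^2 using bisection on f'(x) = 6x + 0.
f'(x) = 0 when x = 0.
Starting interval: [-10, 10]
Step 1: mid = 0, f'(mid) = 0, new interval = [0, 0]
Step 2: mid = 0, f'(mid) = 0, new interval = [0, 0]
Step 3: mid = 0, f'(mid) = 0, new interval = [0, 0]
Step 4: mid = 0, f'(mid) = 0, new interval = [0, 0]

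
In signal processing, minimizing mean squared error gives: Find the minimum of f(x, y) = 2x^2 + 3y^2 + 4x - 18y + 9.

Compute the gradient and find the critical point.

f(x,y) = 2x^2 + 3y^2 + 4x - 18y + 9
df/dx = 4x + (4) = 0  =>  x = -1
df/dy = 6y + (-18) = 0  =>  y = 3
f(-1, 3) = 2*(-1)^2 + 3*(3)^2 + 4*(-1) + -18*(3) + 9 = -20
Hessian is diagonal with entries 4, 6 > 0, so this is a minimum.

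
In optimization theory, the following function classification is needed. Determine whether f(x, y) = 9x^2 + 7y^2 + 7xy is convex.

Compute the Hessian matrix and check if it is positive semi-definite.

f(x,y) = 9x^2 + 7y^2 + 7xy
Hessian H = [[18, 7], [7, 14]]
trace(H) = 32, det(H) = 203
Eigenvalues: (32 +/- sqrt(212)) / 2 = 23.28, 8.72
Since both eigenvalues > 0, f is convex.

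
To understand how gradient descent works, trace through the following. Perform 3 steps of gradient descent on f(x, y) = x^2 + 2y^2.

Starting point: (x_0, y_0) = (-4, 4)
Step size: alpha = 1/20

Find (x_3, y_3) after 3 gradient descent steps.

f(x,y) = x^2 + 2y^2
grad_x = 2x + 0y, grad_y = 4y + 0x
Step 1: grad = (-8, 16), (-18/5, 16/5)
Step 2: grad = (-36/5, 64/5), (-81/25, 64/25)
Step 3: grad = (-162/25, 256/25), (-729/250, 256/125)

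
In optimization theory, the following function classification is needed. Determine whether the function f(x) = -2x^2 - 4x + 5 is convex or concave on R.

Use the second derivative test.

f(x) = -2x^2 - 4x + 5
f'(x) = -4x - 4
f''(x) = -4
Since f''(x) = -4 < 0 for all x, f is concave on R.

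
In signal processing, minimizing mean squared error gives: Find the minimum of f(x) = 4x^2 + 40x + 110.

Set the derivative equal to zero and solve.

f(x) = 4x^2 + 40x + 110
f'(x) = 8x + (40) = 0
x = -40/8 = -5
f(-5) = 10
Since f''(x) = 8 > 0, this is a minimum.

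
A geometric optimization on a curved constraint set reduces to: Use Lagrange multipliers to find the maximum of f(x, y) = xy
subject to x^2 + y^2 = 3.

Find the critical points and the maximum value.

Lagrange conditions: y = 2*lambda*x and x = 2*lambda*y
If x = 0 then y = 0, violating the constraint, so x, y != 0.
Dividing: y/x = x/y => x^2 = y^2 => y = x or y = -x
Constraint: 2x^2 = 3 => x^2 = 3/2 => x = +/-sqrt(3/2)
Critical points: (sqrt(3/2), sqrt(3/2)), (-sqrt(3/2), -sqrt(3/2)), (sqrt(3/2), -sqrt(3/2)), (-sqrt(3/2), sqrt(3/2))
  y = x:  xy = x^2 = 3/2  at (sqrt(3/2), sqrt(3/2)) and (-sqrt(3/2), -sqrt(3/2))
  y = -x: xy = -x^2 = -3/2 at (sqrt(3/2), -sqrt(3/2)) and (-sqrt(3/2), sqrt(3/2))
Maximum xy = 3/2 at (sqrt(3/2), sqrt(3/2)) and (-sqrt(3/2), -sqrt(3/2))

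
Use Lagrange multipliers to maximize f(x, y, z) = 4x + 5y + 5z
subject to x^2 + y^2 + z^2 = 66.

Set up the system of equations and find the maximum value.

Lagrange conditions: 4 = 2*lambda*x, 5 = 2*lambda*y, 5 = 2*lambda*z
So x:4 = y:5 = z:5, i.e. x = 4t, y = 5t, z = 5t
Constraint: t^2*(4^2 + 5^2 + 5^2) = 66
  t^2 * 66 = 66  =>  t = sqrt(1)
Maximum = 4*4t + 5*5t + 5*5t = 66*sqrt(1) = 66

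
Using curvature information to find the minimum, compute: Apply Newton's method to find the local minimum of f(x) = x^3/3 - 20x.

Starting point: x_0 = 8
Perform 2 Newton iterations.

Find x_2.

f(x) = x^3/3 - 20x
f'(x) = x^2 - 20, f''(x) = 2x
Newton update: x_{n+1} = x_n - (x_n^2 - 20)/(2*x_n)
Step 1: x_0 = 8, f'=44, f''=16, x_1 = 21/4
Step 2: x_1 = 21/4, f'=121/16, f''=21/2, x_2 = 761/168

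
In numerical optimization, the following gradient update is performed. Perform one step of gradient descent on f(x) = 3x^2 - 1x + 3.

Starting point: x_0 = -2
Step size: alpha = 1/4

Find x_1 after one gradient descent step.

f(x) = 3x^2 - 1x + 3
f'(x) = 6x - 1
f'(-2) = 6*-2 + (-1) = -13
x_1 = x_0 - alpha * f'(x_0) = -2 - 1/4 * -13 = 5/4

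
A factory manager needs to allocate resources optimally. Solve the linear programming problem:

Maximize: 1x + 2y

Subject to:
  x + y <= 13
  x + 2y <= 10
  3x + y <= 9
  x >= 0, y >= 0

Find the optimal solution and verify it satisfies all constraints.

Feasible vertices: (0, 0), (0, 5), (8/5, 21/5), (3, 0)
Objective 1x + 2y at each vertex:
  (0, 0): 0
  (0, 5): 10
  (8/5, 21/5): 10
  (3, 0): 3
Maximum is 10 at (0, 5).
Verify constraints at (x, y) = (0, 5):
  1*0 + 1*5 = 5 <= 13
  1*0 + 2*5 = 10 <= 10 (active)
  3*0 + 1*5 = 5 <= 9
  x = 0 >= 0, y = 5 >= 0. All constraints satisfied.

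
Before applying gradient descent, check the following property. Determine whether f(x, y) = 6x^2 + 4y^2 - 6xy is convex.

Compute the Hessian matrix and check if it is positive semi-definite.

f(x,y) = 6x^2 + 4y^2 - 6xy
Hessian H = [[12, -6], [-6, 8]]
trace(H) = 20, det(H) = 60
Eigenvalues: (20 +/- sqrt(160)) / 2 = 16.32, 3.675
Since both eigenvalues > 0, f is convex.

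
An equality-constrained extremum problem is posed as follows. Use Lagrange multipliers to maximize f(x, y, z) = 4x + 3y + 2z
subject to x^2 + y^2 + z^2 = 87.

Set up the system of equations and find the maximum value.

Lagrange conditions: 4 = 2*lambda*x, 3 = 2*lambda*y, 2 = 2*lambda*z
So x:4 = y:3 = z:2, i.e. x = 4t, y = 3t, z = 2t
Constraint: t^2*(4^2 + 3^2 + 2^2) = 87
  t^2 * 29 = 87  =>  t = sqrt(3)
Maximum = 4*4t + 3*3t + 2*2t = 29*sqrt(3) = sqrt(2523)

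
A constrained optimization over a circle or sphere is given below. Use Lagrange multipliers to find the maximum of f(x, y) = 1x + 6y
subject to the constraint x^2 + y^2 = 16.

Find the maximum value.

Set up Lagrange conditions: grad f = lambda * grad g
  1 = 2*lambda*x
  6 = 2*lambda*y
From these: x/y = 1/6, so x = 1t, y = 6t for some t.
Substitute into constraint: (1t)^2 + (6t)^2 = 16
  t^2 * 37 = 16
  t = sqrt(16/37)
Maximum = 1*x + 6*y = (1^2 + 6^2)*t = 37 * sqrt(16/37) = sqrt(592)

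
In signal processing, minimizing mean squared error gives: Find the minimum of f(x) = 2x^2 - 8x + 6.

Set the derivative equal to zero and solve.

f(x) = 2x^2 - 8x + 6
f'(x) = 4x + (-8) = 0
x = 8/4 = 2
f(2) = -2
Since f''(x) = 4 > 0, this is a minimum.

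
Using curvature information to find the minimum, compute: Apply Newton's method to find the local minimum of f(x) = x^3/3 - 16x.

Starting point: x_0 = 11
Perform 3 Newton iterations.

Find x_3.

f(x) = x^3/3 - 16x
f'(x) = x^2 - 16, f''(x) = 2x
Newton update: x_{n+1} = x_n - (x_n^2 - 16)/(2*x_n)
Step 1: x_0 = 11, f'=105, f''=22, x_1 = 137/22
Step 2: x_1 = 137/22, f'=11025/484, f''=137/11, x_2 = 26513/6028
Step 3: x_2 = 26513/6028, f'=121550625/36336784, f''=26513/3014, x_3 = 1284327713/319640728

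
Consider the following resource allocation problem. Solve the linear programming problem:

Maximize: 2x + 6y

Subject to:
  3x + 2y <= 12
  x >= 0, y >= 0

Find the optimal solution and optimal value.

The feasible region has vertices at [(0, 0), (4, 0), (0, 6)].
Checking objective 2x + 6y at each vertex:
  (0, 0): 2*0 + 6*0 = 0
  (4, 0): 2*4 + 6*0 = 8
  (0, 6): 2*0 + 6*6 = 36
Maximum is 36 at (0, 6).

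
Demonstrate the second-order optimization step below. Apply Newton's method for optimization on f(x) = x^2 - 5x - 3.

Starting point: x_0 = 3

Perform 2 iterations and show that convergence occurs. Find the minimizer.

f(x) = x^2 - 5x - 3, f'(x) = 2x + (-5), f''(x) = 2
Step 1: f'(3) = 1, x_1 = 3 - 1/2 = 5/2
Step 2: f'(5/2) = 0, x_2 = 5/2 (converged)
Newton's method converges in 1 step for quadratics.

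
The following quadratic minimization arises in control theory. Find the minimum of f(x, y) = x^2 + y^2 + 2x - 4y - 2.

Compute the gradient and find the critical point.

f(x,y) = x^2 + y^2 + 2x - 4y - 2
df/dx = 2x + (2) = 0  =>  x = -1
df/dy = 2y + (-4) = 0  =>  y = 2
f(-1, 2) = 1*(-1)^2 + 1*(2)^2 + 2*(-1) + -4*(2) + -2 = -7
Hessian is diagonal with entries 2, 2 > 0, so this is a minimum.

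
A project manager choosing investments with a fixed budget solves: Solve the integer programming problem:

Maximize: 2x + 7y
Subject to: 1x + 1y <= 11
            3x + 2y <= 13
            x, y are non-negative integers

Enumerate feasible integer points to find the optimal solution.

Constraint 1: 1x + 1y <= 11
Constraint 2: 3x + 2y <= 13
Feasible x range (need y >= 0): 0 <= x <= min(11/1, 13/3) => x in {0, ..., 4}.
Enumerate feasible integer points row by row (the coefficient of y is 7 > 0, so for each x the largest feasible y gives the best value):
  x = 0: y <= min((11 - 1*0)/1, (13 - 3*0)/2) => y in {0, ..., 6}; best 2*0 + 7*6 = 42
  x = 1: y <= min((11 - 1*1)/1, (13 - 3*1)/2) => y in {0, ..., 5}; best 2*1 + 7*5 = 37
  x = 2: y <= min((11 - 1*2)/1, (13 - 3*2)/2) => y in {0, ..., 3}; best 2*2 + 7*3 = 25
  x = 3: y <= min((11 - 1*3)/1, (13 - 3*3)/2) => y in {0, ..., 2}; best 2*3 + 7*2 = 20
  x = 4: y <= min((11 - 1*4)/1, (13 - 3*4)/2) => y in {0}; best 2*4 + 7*0 = 8
The maximum 2x + 7y = 42 is achieved at x = 0, y = 6.
Check: 1*0 + 1*6 = 6 <= 11 and 3*0 + 2*6 = 12 <= 13.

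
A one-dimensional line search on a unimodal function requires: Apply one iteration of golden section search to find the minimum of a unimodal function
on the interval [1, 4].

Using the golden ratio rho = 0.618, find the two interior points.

Golden section search on [1, 4].
Golden ratio rho = 0.618 (approx).
Interior points:
  x_1 = 1 + (1-0.618)*3 = 2.1460
  x_2 = 1 + 0.618*3 = 2.8540
Compare f(x_1) and f(x_2) to determine which subinterval to keep.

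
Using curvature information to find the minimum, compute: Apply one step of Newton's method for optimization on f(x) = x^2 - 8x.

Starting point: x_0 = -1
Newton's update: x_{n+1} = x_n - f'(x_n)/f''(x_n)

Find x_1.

f(x) = x^2 - 8x
f'(x) = 2x + (-8), f''(x) = 2
Newton step: x_1 = x_0 - f'(x_0)/f''(x_0)
f'(-1) = -10
x_1 = -1 - -10/2 = 4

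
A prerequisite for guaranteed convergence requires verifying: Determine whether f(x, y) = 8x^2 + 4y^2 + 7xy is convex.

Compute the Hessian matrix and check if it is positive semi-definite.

f(x,y) = 8x^2 + 4y^2 + 7xy
Hessian H = [[16, 7], [7, 8]]
trace(H) = 24, det(H) = 79
Eigenvalues: (24 +/- sqrt(260)) / 2 = 20.06, 3.938
Since both eigenvalues > 0, f is convex.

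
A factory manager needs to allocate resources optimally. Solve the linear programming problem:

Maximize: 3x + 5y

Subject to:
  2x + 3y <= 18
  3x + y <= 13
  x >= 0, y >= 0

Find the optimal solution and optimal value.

Feasible vertices: (0, 0), (0, 6), (3, 4), (13/3, 0)
Objective 3x + 5y at each:
  (0, 0): 0
  (0, 6): 30
  (3, 4): 29
  (13/3, 0): 13
Maximum is 30 at (0, 6).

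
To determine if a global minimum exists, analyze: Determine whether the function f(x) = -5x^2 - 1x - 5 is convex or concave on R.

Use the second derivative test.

f(x) = -5x^2 - 1x - 5
f'(x) = -10x - 1
f''(x) = -10
Since f''(x) = -10 < 0 for all x, f is concave on R.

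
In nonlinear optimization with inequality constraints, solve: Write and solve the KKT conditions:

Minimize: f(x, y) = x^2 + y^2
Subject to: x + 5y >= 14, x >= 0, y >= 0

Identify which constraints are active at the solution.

KKT conditions for min x^2 + y^2 s.t. 1x + 5y >= 14, x >= 0, y >= 0:
Stationarity: 2x = mu*1 + mu_x, 2y = mu*5 + mu_y, with mu, mu_x, mu_y >= 0
Complementary slackness: mu*(x + 5y - 14) = 0, mu_x*x = 0, mu_y*y = 0
(0, 0) is infeasible (1*0 + 5*0 < 14), so if mu = 0 stationarity would force x = mu_x/2 >= 0, y = mu_y/2 >= 0 with mu_x*x = mu_y*y = 0, i.e. x = y = 0: contradiction. Hence mu > 0 and x + 5y = 14 is active.
Try x > 0, y > 0 (so mu_x = mu_y = 0): x = 1*mu/2, y = 5*mu/2
Substitute: 1*(1*mu/2) + 5*(5*mu/2) = 14
  mu*26/2 = 14 => mu = 14/13
x* = 7/13 > 0, y* = 35/13 > 0, consistent with mu_x = mu_y = 0.
f is convex and the constraints are linear, so this KKT point is the global minimum.
f* = 98/13
Active constraints: x + 5y >= 14 (holds with equality, mu = 14/13 > 0); x >= 0 and y >= 0 are inactive (mu_x = mu_y = 0).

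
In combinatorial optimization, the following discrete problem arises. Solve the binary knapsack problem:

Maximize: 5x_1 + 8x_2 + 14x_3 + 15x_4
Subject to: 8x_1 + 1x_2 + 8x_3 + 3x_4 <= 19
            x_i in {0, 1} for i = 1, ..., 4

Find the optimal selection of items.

Items: item 1 (v=5, w=8), item 2 (v=8, w=1), item 3 (v=14, w=8), item 4 (v=15, w=3)
Capacity: 19
Checking all 16 subsets (w = total weight, v = total value):
  {}: w = 0, v = 0
  {1}: w = 8, v = 5
  {2}: w = 1, v = 8
  {3}: w = 8, v = 14
  {4}: w = 3, v = 15
  {1, 2}: w = 9, v = 13
  {1, 3}: w = 16, v = 19
  {1, 4}: w = 11, v = 20
  {2, 3}: w = 9, v = 22
  {2, 4}: w = 4, v = 23
  {3, 4}: w = 11, v = 29
  {1, 2, 3}: w = 17, v = 27
  {1, 2, 4}: w = 12, v = 28
  {1, 3, 4}: w = 19, v = 34
  {2, 3, 4}: w = 12, v = 37
  {1, 2, 3, 4}: w = 20 > 19, infeasible
Best feasible subset: items [2, 3, 4]
Total weight: 12 <= 19, total value: 37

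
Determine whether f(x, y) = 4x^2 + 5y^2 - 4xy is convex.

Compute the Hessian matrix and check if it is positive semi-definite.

f(x,y) = 4x^2 + 5y^2 - 4xy
Hessian H = [[8, -4], [-4, 10]]
trace(H) = 18, det(H) = 64
Eigenvalues: (18 +/- sqrt(68)) / 2 = 13.12, 4.877
Since both eigenvalues > 0, f is convex.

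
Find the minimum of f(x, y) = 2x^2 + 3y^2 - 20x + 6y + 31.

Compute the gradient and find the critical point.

f(x,y) = 2x^2 + 3y^2 - 20x + 6y + 31
df/dx = 4x + (-20) = 0  =>  x = 5
df/dy = 6y + (6) = 0  =>  y = -1
f(5, -1) = 2*(5)^2 + 3*(-1)^2 + -20*(5) + 6*(-1) + 31 = -22
Hessian is diagonal with entries 4, 6 > 0, so this is a minimum.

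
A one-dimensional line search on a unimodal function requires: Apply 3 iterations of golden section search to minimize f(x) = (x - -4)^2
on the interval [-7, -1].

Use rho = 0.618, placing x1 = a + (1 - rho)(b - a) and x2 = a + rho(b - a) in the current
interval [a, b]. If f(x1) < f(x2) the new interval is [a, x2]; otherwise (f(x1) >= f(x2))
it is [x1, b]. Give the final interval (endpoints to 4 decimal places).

Golden section search for min of f(x) = (x - -4)^2 on [-7, -1].
Each step: x1 = a + (1 - rho)(b - a), x2 = a + rho(b - a); if f(x1) < f(x2) keep [a, x2], otherwise keep [x1, b].
Step 1: [-7.0000, -1.0000], x1=-4.7080 (f=0.5013), x2=-3.2920 (f=0.5013); f(x1) = f(x2) (tie, not '<') => keep [-4.7080, -1.0000]
Step 2: [-4.7080, -1.0000], x1=-3.2915 (f=0.5019), x2=-2.4165 (f=2.5076); f(x1) < f(x2) => keep [-4.7080, -2.4165]
Step 3: [-4.7080, -2.4165], x1=-3.8326 (f=0.0280), x2=-3.2918 (f=0.5015); f(x1) < f(x2) => keep [-4.7080, -3.2918]
Final interval: [-4.7080, -3.2918]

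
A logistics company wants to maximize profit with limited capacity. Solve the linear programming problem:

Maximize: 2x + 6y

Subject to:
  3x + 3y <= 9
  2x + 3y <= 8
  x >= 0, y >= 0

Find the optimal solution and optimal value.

Feasible vertices: (0, 0), (0, 8/3), (1, 2), (3, 0)
Objective 2x + 6y at each:
  (0, 0): 0
  (0, 8/3): 16
  (1, 2): 14
  (3, 0): 6
Maximum is 16 at (0, 8/3).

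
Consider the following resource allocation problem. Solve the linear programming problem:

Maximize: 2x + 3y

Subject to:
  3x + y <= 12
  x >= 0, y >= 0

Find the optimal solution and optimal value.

The feasible region has vertices at [(0, 0), (4, 0), (0, 12)].
Checking objective 2x + 3y at each vertex:
  (0, 0): 2*0 + 3*0 = 0
  (4, 0): 2*4 + 3*0 = 8
  (0, 12): 2*0 + 3*12 = 36
Maximum is 36 at (0, 12).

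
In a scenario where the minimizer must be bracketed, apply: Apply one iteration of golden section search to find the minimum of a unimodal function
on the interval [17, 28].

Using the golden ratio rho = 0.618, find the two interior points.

Golden section search on [17, 28].
Golden ratio rho = 0.618 (approx).
Interior points:
  x_1 = 17 + (1-0.618)*11 = 21.2020
  x_2 = 17 + 0.618*11 = 23.7980
Compare f(x_1) and f(x_2) to determine which subinterval to keep.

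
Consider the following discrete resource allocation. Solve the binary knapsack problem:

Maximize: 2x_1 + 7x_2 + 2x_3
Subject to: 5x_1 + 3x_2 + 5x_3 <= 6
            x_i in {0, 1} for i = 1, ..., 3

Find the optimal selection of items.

Items: item 1 (v=2, w=5), item 2 (v=7, w=3), item 3 (v=2, w=5)
Capacity: 6
Checking all 8 subsets (w = total weight, v = total value):
  {}: w = 0, v = 0
  {1}: w = 5, v = 2
  {2}: w = 3, v = 7
  {3}: w = 5, v = 2
  {1, 2}: w = 8 > 6, infeasible
  {1, 3}: w = 10 > 6, infeasible
  {2, 3}: w = 8 > 6, infeasible
  {1, 2, 3}: w = 13 > 6, infeasible
Best feasible subset: items [2]
Total weight: 3 <= 6, total value: 7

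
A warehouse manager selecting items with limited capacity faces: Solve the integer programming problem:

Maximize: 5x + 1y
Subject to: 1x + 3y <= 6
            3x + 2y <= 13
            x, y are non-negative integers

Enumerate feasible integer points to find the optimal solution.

Constraint 1: 1x + 3y <= 6
Constraint 2: 3x + 2y <= 13
Feasible x range (need y >= 0): 0 <= x <= min(6/1, 13/3) => x in {0, ..., 4}.
Enumerate feasible integer points row by row (the coefficient of y is 1 > 0, so for each x the largest feasible y gives the best value):
  x = 0: y <= min((6 - 1*0)/3, (13 - 3*0)/2) => y in {0, ..., 2}; best 5*0 + 1*2 = 2
  x = 1: y <= min((6 - 1*1)/3, (13 - 3*1)/2) => y in {0, ..., 1}; best 5*1 + 1*1 = 6
  x = 2: y <= min((6 - 1*2)/3, (13 - 3*2)/2) => y in {0, ..., 1}; best 5*2 + 1*1 = 11
  x = 3: y <= min((6 - 1*3)/3, (13 - 3*3)/2) => y in {0, ..., 1}; best 5*3 + 1*1 = 16
  x = 4: y <= min((6 - 1*4)/3, (13 - 3*4)/2) => y in {0}; best 5*4 + 1*0 = 20
The maximum 5x + 1y = 20 is achieved at x = 4, y = 0.
Check: 1*4 + 3*0 = 4 <= 6 and 3*4 + 2*0 = 12 <= 13.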